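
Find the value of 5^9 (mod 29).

Step 1: Compute 5^9 mod 29 step by step, reducing modulo 29 at each step.
  5^1 mod 29 = 5
  5^2 mod 29 = (5 * 5) mod 29 = 25
  5^3 mod 29 = (25 * 5) mod 29 = 9
  5^4 mod 29 = (9 * 5) mod 29 = 16
  5^5 mod 29 = (16 * 5) mod 29 = 22
  5^6 mod 29 = (22 * 5) mod 29 = 23
  5^7 mod 29 = (23 * 5) mod 29 = 28
  5^8 mod 29 = (28 * 5) mod 29 = 24
  5^9 mod 29 = (24 * 5) mod 29 = 4
Step 2: Result = 4.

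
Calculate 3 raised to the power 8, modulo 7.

Step 1: Compute 3^8 mod 7 step by step, reducing modulo 7 at each step.
  3^1 mod 7 = 3
  3^2 mod 7 = (3 * 3) mod 7 = 2
  3^3 mod 7 = (2 * 3) mod 7 = 6
  3^4 mod 7 = (6 * 3) mod 7 = 4
  3^5 mod 7 = (4 * 3) mod 7 = 5
  3^6 mod 7 = (5 * 3) mod 7 = 1
  3^7 mod 7 = (1 * 3) mod 7 = 3
  3^8 mod 7 = (3 * 3) mod 7 = 2
Step 2: Result = 2.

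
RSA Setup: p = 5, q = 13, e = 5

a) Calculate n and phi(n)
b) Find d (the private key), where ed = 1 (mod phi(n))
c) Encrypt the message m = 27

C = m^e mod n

Step 1: n = 5 * 13 = 65.
Step 2: phi(n) = (5-1)(13-1) = 4 * 12 = 48.
Step 3: Find d = 5^(-1) mod 48 = 29.
  Verify: 5 * 29 = 145 = 1 (mod 48).
Step 4: C = 27^5 mod 65 = 27.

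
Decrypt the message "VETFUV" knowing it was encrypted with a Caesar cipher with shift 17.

Step 1: Reverse the shift by subtracting 17 from each letter position.
  V (position 21) -> position (21-17) mod 26 = 4 -> E
  E (position 4) -> position (4-17) mod 26 = 13 -> N
  T (position 19) -> position (19-17) mod 26 = 2 -> C
  F (position 5) -> position (5-17) mod 26 = 14 -> O
  U (position 20) -> position (20-17) mod 26 = 3 -> D
  V (position 21) -> position (21-17) mod 26 = 4 -> E
Decrypted message: ENCODE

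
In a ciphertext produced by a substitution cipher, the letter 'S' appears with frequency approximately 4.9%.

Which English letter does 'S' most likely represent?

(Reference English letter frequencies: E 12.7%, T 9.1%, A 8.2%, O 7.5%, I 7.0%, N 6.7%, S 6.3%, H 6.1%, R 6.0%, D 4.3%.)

Step 1: The observed frequency is 4.9%.
Step 2: Compare with English frequencies:
  E: 12.7% (difference: 7.8%)
  T: 9.1% (difference: 4.2%)
  A: 8.2% (difference: 3.3%)
  O: 7.5% (difference: 2.6%)
  I: 7.0% (difference: 2.1%)
  N: 6.7% (difference: 1.8%)
  S: 6.3% (difference: 1.4%)
  H: 6.1% (difference: 1.2%)
  R: 6.0% (difference: 1.1%)
  D: 4.3% (difference: 0.6%) <-- closest
Step 3: 'S' most likely represents 'D' (frequency 4.3%).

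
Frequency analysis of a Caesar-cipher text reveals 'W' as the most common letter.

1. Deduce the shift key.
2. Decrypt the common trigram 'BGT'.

Step 1: In English, 'E' is the most frequent letter (12.7%).
Step 2: The most frequent ciphertext letter is 'W' (position 22).
Step 3: Shift = (22 - 4) mod 26 = 18.
Step 4: Decrypt 'BGT' by shifting back 18:
  B -> J
  G -> O
  T -> B
Step 5: 'BGT' decrypts to 'JOB'.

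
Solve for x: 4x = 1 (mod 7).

Step 1: We need x such that 4 * x = 1 (mod 7).
Step 2: Using the extended Euclidean algorithm or trial:
  4 * 2 = 8 = 1 * 7 + 1.
Step 3: Since 8 mod 7 = 1, the inverse is x = 2.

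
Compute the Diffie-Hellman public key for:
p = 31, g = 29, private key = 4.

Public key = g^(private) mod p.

Step 1: A = g^a mod p = 29^4 mod 31.
  29^1 mod 31 = 29
  29^2 mod 31 = (29 * 29) mod 31 = 4
  29^3 mod 31 = (4 * 29) mod 31 = 23
  29^4 mod 31 = (23 * 29) mod 31 = 16
Result: A = 16.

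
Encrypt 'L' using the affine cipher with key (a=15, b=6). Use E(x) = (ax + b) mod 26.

Step 1: Convert 'L' to number: x = 11.
Step 2: E(11) = (15 * 11 + 6) mod 26 = 171 mod 26 = 15.
Step 3: Convert 15 back to letter: P.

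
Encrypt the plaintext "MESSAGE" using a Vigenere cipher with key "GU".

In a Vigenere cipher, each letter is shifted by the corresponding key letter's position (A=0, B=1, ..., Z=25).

Step 1: Repeat key to match plaintext length:
  Plaintext: MESSAGE
  Key:       GUGUGUG
Step 2: Encrypt each letter:
  M(12) + G(6) = (12+6) mod 26 = 18 = S
  E(4) + U(20) = (4+20) mod 26 = 24 = Y
  S(18) + G(6) = (18+6) mod 26 = 24 = Y
  S(18) + U(20) = (18+20) mod 26 = 12 = M
  A(0) + G(6) = (0+6) mod 26 = 6 = G
  G(6) + U(20) = (6+20) mod 26 = 0 = A
  E(4) + G(6) = (4+6) mod 26 = 10 = K
Ciphertext: SYYMGAK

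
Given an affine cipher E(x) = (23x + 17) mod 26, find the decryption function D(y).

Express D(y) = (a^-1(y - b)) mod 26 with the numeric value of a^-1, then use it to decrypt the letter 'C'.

Step 1: Find a^-1, the modular inverse of 23 mod 26.
Step 2: We need 23 * a^-1 = 1 (mod 26).
Step 3: 23 * 17 = 391 = 15 * 26 + 1, so a^-1 = 17.
Step 4: D(y) = 17(y - 17) mod 26.
Step 5: Apply to 'C' (y = 2): D(2) = 17 * (2 - 17) mod 26 = 17 * -15 mod 26 = 5 -> 'F'.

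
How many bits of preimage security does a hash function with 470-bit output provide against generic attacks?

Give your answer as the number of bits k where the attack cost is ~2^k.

Step 1: The hash has a 470-bit output.
Step 2: Preimage resistance means: given a digest h(x), it should be infeasible to find any input that hashes to it.
With a 470-bit output there are 2^470 possible digests, so a generic brute-force preimage search costs about 2^470 evaluations.
Step 3: Security level = 470 bits.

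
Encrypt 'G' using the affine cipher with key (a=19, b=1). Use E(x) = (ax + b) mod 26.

Step 1: Convert 'G' to number: x = 6.
Step 2: E(6) = (19 * 6 + 1) mod 26 = 115 mod 26 = 11.
Step 3: Convert 11 back to letter: L.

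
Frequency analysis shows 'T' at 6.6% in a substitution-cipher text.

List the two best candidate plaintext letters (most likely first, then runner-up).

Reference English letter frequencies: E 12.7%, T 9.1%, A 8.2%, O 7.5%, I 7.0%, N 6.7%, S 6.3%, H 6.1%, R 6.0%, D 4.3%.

Step 1: Observed frequency of 'T' is 6.6%.
Step 2: Compute distances to each reference frequency and sort:
  N (6.7%): difference = 0.1% <-- BEST
  S (6.3%): difference = 0.3% <-- RUNNER-UP
  I (7.0%): difference = 0.4%
  H (6.1%): difference = 0.5%
  R (6.0%): difference = 0.6%
Step 3: Most likely is 'N' (6.7%, diff 0.1%); second most likely is 'S' (6.3%, diff 0.3%).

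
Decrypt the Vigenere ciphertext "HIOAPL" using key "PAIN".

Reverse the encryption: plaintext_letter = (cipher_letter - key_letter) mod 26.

Step 1: Extend key: PAINPA
Step 2: Decrypt each letter (c - k) mod 26:
  H(7) - P(15) = (7-15) mod 26 = 18 = S
  I(8) - A(0) = (8-0) mod 26 = 8 = I
  O(14) - I(8) = (14-8) mod 26 = 6 = G
  A(0) - N(13) = (0-13) mod 26 = 13 = N
  P(15) - P(15) = (15-15) mod 26 = 0 = A
  L(11) - A(0) = (11-0) mod 26 = 11 = L
Plaintext: SIGNAL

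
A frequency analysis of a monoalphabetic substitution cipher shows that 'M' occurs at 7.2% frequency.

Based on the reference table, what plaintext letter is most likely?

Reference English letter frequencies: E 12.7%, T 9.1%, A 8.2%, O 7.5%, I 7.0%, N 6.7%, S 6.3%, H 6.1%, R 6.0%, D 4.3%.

Step 1: The observed frequency is 7.2%.
Step 2: Compare with English frequencies:
  E: 12.7% (difference: 5.5%)
  T: 9.1% (difference: 1.9%)
  A: 8.2% (difference: 1.0%)
  O: 7.5% (difference: 0.3%)
  I: 7.0% (difference: 0.2%) <-- closest
  N: 6.7% (difference: 0.5%)
  S: 6.3% (difference: 0.9%)
  H: 6.1% (difference: 1.1%)
  R: 6.0% (difference: 1.2%)
  D: 4.3% (difference: 2.9%)
Step 3: 'M' most likely represents 'I' (frequency 7.0%).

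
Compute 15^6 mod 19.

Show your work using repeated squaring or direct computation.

Step 1: Compute 15^6 mod 19 step by step, reducing modulo 19 at each step.
  15^1 mod 19 = 15
  15^2 mod 19 = (15 * 15) mod 19 = 16
  15^3 mod 19 = (16 * 15) mod 19 = 12
  15^4 mod 19 = (12 * 15) mod 19 = 9
  15^5 mod 19 = (9 * 15) mod 19 = 2
  15^6 mod 19 = (2 * 15) mod 19 = 11
Step 2: Result = 11.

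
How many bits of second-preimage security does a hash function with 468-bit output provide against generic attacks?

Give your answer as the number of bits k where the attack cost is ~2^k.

Step 1: The hash has a 468-bit output.
Step 2: Second-preimage resistance means: given a specific input x, it should be infeasible to find a different y with h(y) = h(x).
With a 468-bit output, a generic search for a second preimage costs about 2^468 evaluations (each trial matches the fixed target with probability 2^-468).
Step 3: Security level = 468 bits.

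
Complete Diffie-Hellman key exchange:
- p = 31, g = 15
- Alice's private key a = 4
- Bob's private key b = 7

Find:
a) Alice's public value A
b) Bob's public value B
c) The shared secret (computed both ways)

Step 1: A = g^a mod p = 15^4 mod 31 = 2.
Step 2: B = g^b mod p = 15^7 mod 31 = 23.
Step 3: Alice computes s = B^a mod p = 23^4 mod 31 = 4.
Step 4: Bob computes s = A^b mod p = 2^7 mod 31 = 4.
Both sides agree: shared secret = 4.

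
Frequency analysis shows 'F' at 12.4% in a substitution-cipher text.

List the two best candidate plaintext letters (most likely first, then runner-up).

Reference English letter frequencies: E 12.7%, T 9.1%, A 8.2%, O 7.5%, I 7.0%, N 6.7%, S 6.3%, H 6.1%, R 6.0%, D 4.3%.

Step 1: Observed frequency of 'F' is 12.4%.
Step 2: Compute distances to each reference frequency and sort:
  E (12.7%): difference = 0.3% <-- BEST
  T (9.1%): difference = 3.3% <-- RUNNER-UP
  A (8.2%): difference = 4.2%
  O (7.5%): difference = 4.9%
  I (7.0%): difference = 5.4%
Step 3: Most likely is 'E' (12.7%, diff 0.3%); second most likely is 'T' (9.1%, diff 3.3%).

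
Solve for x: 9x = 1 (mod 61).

Step 1: We need x such that 9 * x = 1 (mod 61).
Step 2: Using the extended Euclidean algorithm or trial:
  9 * 34 = 306 = 5 * 61 + 1.
Step 3: Since 306 mod 61 = 1, the inverse is x = 34.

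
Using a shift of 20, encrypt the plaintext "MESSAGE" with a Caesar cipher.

Step 1: For each letter, shift forward by 20 positions (mod 26).
  M (position 12) -> position (12+20) mod 26 = 6 -> G
  E (position 4) -> position (4+20) mod 26 = 24 -> Y
  S (position 18) -> position (18+20) mod 26 = 12 -> M
  S (position 18) -> position (18+20) mod 26 = 12 -> M
  A (position 0) -> position (0+20) mod 26 = 20 -> U
  G (position 6) -> position (6+20) mod 26 = 0 -> A
  E (position 4) -> position (4+20) mod 26 = 24 -> Y
Result: GYMMUAY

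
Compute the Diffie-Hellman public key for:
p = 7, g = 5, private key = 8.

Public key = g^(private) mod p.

Step 1: A = g^a mod p = 5^8 mod 7.
  5^1 mod 7 = 5
  5^2 mod 7 = (5 * 5) mod 7 = 4
  5^3 mod 7 = (4 * 5) mod 7 = 6
  5^4 mod 7 = (6 * 5) mod 7 = 2
  5^5 mod 7 = (2 * 5) mod 7 = 3
  5^6 mod 7 = (3 * 5) mod 7 = 1
  5^7 mod 7 = (1 * 5) mod 7 = 5
  5^8 mod 7 = (5 * 5) mod 7 = 4
Result: A = 4.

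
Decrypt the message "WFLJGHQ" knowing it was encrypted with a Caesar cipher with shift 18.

Step 1: Reverse the shift by subtracting 18 from each letter position.
  W (position 22) -> position (22-18) mod 26 = 4 -> E
  F (position 5) -> position (5-18) mod 26 = 13 -> N
  L (position 11) -> position (11-18) mod 26 = 19 -> T
  J (position 9) -> position (9-18) mod 26 = 17 -> R
  G (position 6) -> position (6-18) mod 26 = 14 -> O
  H (position 7) -> position (7-18) mod 26 = 15 -> P
  Q (position 16) -> position (16-18) mod 26 = 24 -> Y
Decrypted message: ENTROPY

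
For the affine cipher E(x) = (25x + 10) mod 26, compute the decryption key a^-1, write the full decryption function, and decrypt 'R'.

Step 1: Find a^-1, the modular inverse of 25 mod 26.
Step 2: We need 25 * a^-1 = 1 (mod 26).
Step 3: 25 * 25 = 625 = 24 * 26 + 1, so a^-1 = 25.
Step 4: D(y) = 25(y - 10) mod 26.
Step 5: Apply to 'R' (y = 17): D(17) = 25 * (17 - 10) mod 26 = 25 * 7 mod 26 = 19 -> 'T'.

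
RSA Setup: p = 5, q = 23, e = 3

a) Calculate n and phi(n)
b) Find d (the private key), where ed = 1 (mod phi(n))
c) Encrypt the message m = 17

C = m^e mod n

Step 1: n = 5 * 23 = 115.
Step 2: phi(n) = (5-1)(23-1) = 4 * 22 = 88.
Step 3: Find d = 3^(-1) mod 88 = 59.
  Verify: 3 * 59 = 177 = 1 (mod 88).
Step 4: C = 17^3 mod 115 = 83.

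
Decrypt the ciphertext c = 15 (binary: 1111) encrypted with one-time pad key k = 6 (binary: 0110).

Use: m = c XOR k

Step 1: XOR ciphertext with key:
  Ciphertext: 1111
  Key:        0110
  XOR:        1001
Step 2: Plaintext = 1001 = 9 in decimal.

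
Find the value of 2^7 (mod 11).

Step 1: Compute 2^7 mod 11 step by step, reducing modulo 11 at each step.
  2^1 mod 11 = 2
  2^2 mod 11 = (2 * 2) mod 11 = 4
  2^3 mod 11 = (4 * 2) mod 11 = 8
  2^4 mod 11 = (8 * 2) mod 11 = 5
  2^5 mod 11 = (5 * 2) mod 11 = 10
  2^6 mod 11 = (10 * 2) mod 11 = 9
  2^7 mod 11 = (9 * 2) mod 11 = 7
Step 2: Result = 7.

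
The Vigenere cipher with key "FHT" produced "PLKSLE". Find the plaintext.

Step 1: Extend key: FHTFHT
Step 2: Decrypt each letter (c - k) mod 26:
  P(15) - F(5) = (15-5) mod 26 = 10 = K
  L(11) - H(7) = (11-7) mod 26 = 4 = E
  K(10) - T(19) = (10-19) mod 26 = 17 = R
  S(18) - F(5) = (18-5) mod 26 = 13 = N
  L(11) - H(7) = (11-7) mod 26 = 4 = E
  E(4) - T(19) = (4-19) mod 26 = 11 = L
Plaintext: KERNEL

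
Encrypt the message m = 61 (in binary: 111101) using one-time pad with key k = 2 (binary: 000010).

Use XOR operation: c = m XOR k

Step 1: Write out the XOR operation bit by bit:
  Message: 111101
  Key:     000010
  XOR:     111111
Step 2: Convert to decimal: 111111 = 63.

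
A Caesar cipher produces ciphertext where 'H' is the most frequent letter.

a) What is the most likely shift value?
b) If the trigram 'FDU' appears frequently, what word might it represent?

Step 1: In English, 'E' is the most frequent letter (12.7%).
Step 2: The most frequent ciphertext letter is 'H' (position 7).
Step 3: Shift = (7 - 4) mod 26 = 3.
Step 4: Decrypt 'FDU' by shifting back 3:
  F -> C
  D -> A
  U -> R
Step 5: 'FDU' decrypts to 'CAR'.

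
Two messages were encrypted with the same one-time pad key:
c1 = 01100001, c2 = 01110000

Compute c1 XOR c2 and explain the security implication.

Step 1: c1 XOR c2 = (m1 XOR k) XOR (m2 XOR k).
Step 2: By XOR associativity/commutativity: = m1 XOR m2 XOR k XOR k = m1 XOR m2.
Step 3: 01100001 XOR 01110000 = 00010001 = 17.
Step 4: The key cancels out! An attacker learns m1 XOR m2 = 17, revealing the relationship between plaintexts.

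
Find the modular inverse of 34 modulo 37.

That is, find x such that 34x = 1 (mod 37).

Step 1: We need x such that 34 * x = 1 (mod 37).
Step 2: Using the extended Euclidean algorithm or trial:
  34 * 12 = 408 = 11 * 37 + 1.
Step 3: Since 408 mod 37 = 1, the inverse is x = 12.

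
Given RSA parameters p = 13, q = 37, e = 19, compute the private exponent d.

Step 1: n = 13 * 37 = 481.
Step 2: phi(n) = 12 * 36 = 432.
Step 3: Find d such that 19 * d = 1 (mod 432).
Step 4: d = 19^(-1) mod 432 = 91.
Verification: 19 * 91 = 1729 = 4 * 432 + 1.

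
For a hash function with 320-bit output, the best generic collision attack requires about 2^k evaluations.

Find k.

Step 1: The hash has a 320-bit output.
Step 2: Collision resistance means it should be infeasible to find any x != y with h(x) = h(y).
By the birthday bound, a generic collision search succeeds after about sqrt(2^320) = 2^(320/2) = 2^160 evaluations.
Step 3: Security level = 160 bits.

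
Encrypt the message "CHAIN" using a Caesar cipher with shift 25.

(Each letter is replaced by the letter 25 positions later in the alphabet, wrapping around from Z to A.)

Step 1: For each letter, shift forward by 25 positions (mod 26).
  C (position 2) -> position (2+25) mod 26 = 1 -> B
  H (position 7) -> position (7+25) mod 26 = 6 -> G
  A (position 0) -> position (0+25) mod 26 = 25 -> Z
  I (position 8) -> position (8+25) mod 26 = 7 -> H
  N (position 13) -> position (13+25) mod 26 = 12 -> M
Result: BGZHM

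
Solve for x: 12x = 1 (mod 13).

Step 1: We need x such that 12 * x = 1 (mod 13).
Step 2: Using the extended Euclidean algorithm or trial:
  12 * 12 = 144 = 11 * 13 + 1.
Step 3: Since 144 mod 13 = 1, the inverse is x = 12.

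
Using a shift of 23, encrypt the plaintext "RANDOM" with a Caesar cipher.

Step 1: For each letter, shift forward by 23 positions (mod 26).
  R (position 17) -> position (17+23) mod 26 = 14 -> O
  A (position 0) -> position (0+23) mod 26 = 23 -> X
  N (position 13) -> position (13+23) mod 26 = 10 -> K
  D (position 3) -> position (3+23) mod 26 = 0 -> A
  O (position 14) -> position (14+23) mod 26 = 11 -> L
  M (position 12) -> position (12+23) mod 26 = 9 -> J
Result: OXKALJ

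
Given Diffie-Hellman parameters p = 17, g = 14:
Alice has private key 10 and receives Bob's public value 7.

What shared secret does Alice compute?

Step 1: s = B^a mod p = 7^10 mod 17.
  7^1 mod 17 = 7
  7^2 mod 17 = (7 * 7) mod 17 = 15
  7^3 mod 17 = (15 * 7) mod 17 = 3
  7^4 mod 17 = (3 * 7) mod 17 = 4
  7^5 mod 17 = (4 * 7) mod 17 = 11
  7^6 mod 17 = (11 * 7) mod 17 = 9
  7^7 mod 17 = (9 * 7) mod 17 = 12
  7^8 mod 17 = (12 * 7) mod 17 = 16
  7^9 mod 17 = (16 * 7) mod 17 = 10
  7^10 mod 17 = (10 * 7) mod 17 = 2
Result: shared secret = 2.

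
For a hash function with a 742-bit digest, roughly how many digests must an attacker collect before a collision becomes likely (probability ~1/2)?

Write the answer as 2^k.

Step 1: The birthday paradox gives collision probability ~50% after sqrt(2^n) = 2^(n/2) hashes.
Step 2: For 742-bit output: 2^(742/2) = 2^371.
Step 3: Approximately 2^371 hash computations needed.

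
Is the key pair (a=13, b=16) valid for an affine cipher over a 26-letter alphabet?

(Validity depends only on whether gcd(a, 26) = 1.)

Step 1: Compute gcd(13, 26).
Step 2: gcd(13, 26) = 13.
Since gcd = 13 != 1, 13 shares a common factor with 26, so it cannot be used.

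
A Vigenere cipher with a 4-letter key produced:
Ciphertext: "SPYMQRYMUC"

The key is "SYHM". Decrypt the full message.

Step 1: Key 'SYHM' has length 4. Extended key: SYHMSYHMSY
Step 2: Decrypt each position:
  S(18) - S(18) = 0 = A
  P(15) - Y(24) = 17 = R
  Y(24) - H(7) = 17 = R
  M(12) - M(12) = 0 = A
  Q(16) - S(18) = 24 = Y
  R(17) - Y(24) = 19 = T
  Y(24) - H(7) = 17 = R
  M(12) - M(12) = 0 = A
  U(20) - S(18) = 2 = C
  C(2) - Y(24) = 4 = E
Plaintext: ARRAYTRACE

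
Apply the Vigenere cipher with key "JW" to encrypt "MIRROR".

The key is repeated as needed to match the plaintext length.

Step 1: Repeat key to match plaintext length:
  Plaintext: MIRROR
  Key:       JWJWJW
Step 2: Encrypt each letter:
  M(12) + J(9) = (12+9) mod 26 = 21 = V
  I(8) + W(22) = (8+22) mod 26 = 4 = E
  R(17) + J(9) = (17+9) mod 26 = 0 = A
  R(17) + W(22) = (17+22) mod 26 = 13 = N
  O(14) + J(9) = (14+9) mod 26 = 23 = X
  R(17) + W(22) = (17+22) mod 26 = 13 = N
Ciphertext: VEANXN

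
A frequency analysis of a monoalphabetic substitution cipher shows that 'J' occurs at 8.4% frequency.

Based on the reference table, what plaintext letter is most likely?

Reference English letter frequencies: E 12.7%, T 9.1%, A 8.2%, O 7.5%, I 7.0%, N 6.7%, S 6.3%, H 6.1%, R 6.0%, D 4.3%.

Step 1: The observed frequency is 8.4%.
Step 2: Compare with English frequencies:
  E: 12.7% (difference: 4.3%)
  T: 9.1% (difference: 0.7%)
  A: 8.2% (difference: 0.2%) <-- closest
  O: 7.5% (difference: 0.9%)
  I: 7.0% (difference: 1.4%)
  N: 6.7% (difference: 1.7%)
  S: 6.3% (difference: 2.1%)
  H: 6.1% (difference: 2.3%)
  R: 6.0% (difference: 2.4%)
  D: 4.3% (difference: 4.1%)
Step 3: 'J' most likely represents 'A' (frequency 8.2%).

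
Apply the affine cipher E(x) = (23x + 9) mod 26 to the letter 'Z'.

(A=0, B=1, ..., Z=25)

Step 1: Convert 'Z' to number: x = 25.
Step 2: E(25) = (23 * 25 + 9) mod 26 = 584 mod 26 = 12.
Step 3: Convert 12 back to letter: M.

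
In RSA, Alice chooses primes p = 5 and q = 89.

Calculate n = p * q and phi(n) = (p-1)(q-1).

Step 1: n = p * q = 5 * 89 = 445.
Step 2: phi(n) = (p-1)(q-1) = 4 * 88 = 352.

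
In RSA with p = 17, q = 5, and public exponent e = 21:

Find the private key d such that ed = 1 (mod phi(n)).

Step 1: n = 17 * 5 = 85.
Step 2: phi(n) = 16 * 4 = 64.
Step 3: Find d such that 21 * d = 1 (mod 64).
Step 4: d = 21^(-1) mod 64 = 61.
Verification: 21 * 61 = 1281 = 20 * 64 + 1.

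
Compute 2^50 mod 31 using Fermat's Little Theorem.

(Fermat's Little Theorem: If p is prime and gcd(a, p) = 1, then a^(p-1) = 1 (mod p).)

Step 1: Since 31 is prime, by Fermat's Little Theorem: 2^30 = 1 (mod 31).
Step 2: Reduce exponent: 50 mod 30 = 20.
Step 3: So 2^50 = 2^20 (mod 31).
Step 4: 2^20 mod 31 = 1.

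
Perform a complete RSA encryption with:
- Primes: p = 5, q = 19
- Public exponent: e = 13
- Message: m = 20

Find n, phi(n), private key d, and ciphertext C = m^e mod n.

Step 1: n = 5 * 19 = 95.
Step 2: phi(n) = (5-1)(19-1) = 4 * 18 = 72.
Step 3: Find d = 13^(-1) mod 72 = 61.
  Verify: 13 * 61 = 793 = 1 (mod 72).
Step 4: C = 20^13 mod 95 = 20.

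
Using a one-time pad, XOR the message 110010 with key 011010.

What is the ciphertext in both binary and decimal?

Step 1: Write out the XOR operation bit by bit:
  Message: 110010
  Key:     011010
  XOR:     101000
Step 2: Convert to decimal: 101000 = 40.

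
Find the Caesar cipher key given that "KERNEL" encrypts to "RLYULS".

Step 1: Compare first letters: K (position 10) -> R (position 17).
Step 2: Shift = (17 - 10) mod 26 = 7.
The shift value is 7.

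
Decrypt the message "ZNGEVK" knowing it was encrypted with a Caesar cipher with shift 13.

Step 1: Reverse the shift by subtracting 13 from each letter position.
  Z (position 25) -> position (25-13) mod 26 = 12 -> M
  N (position 13) -> position (13-13) mod 26 = 0 -> A
  G (position 6) -> position (6-13) mod 26 = 19 -> T
  E (position 4) -> position (4-13) mod 26 = 17 -> R
  V (position 21) -> position (21-13) mod 26 = 8 -> I
  K (position 10) -> position (10-13) mod 26 = 23 -> X
Decrypted message: MATRIX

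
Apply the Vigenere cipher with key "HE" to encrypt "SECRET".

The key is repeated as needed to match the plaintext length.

Step 1: Repeat key to match plaintext length:
  Plaintext: SECRET
  Key:       HEHEHE
Step 2: Encrypt each letter:
  S(18) + H(7) = (18+7) mod 26 = 25 = Z
  E(4) + E(4) = (4+4) mod 26 = 8 = I
  C(2) + H(7) = (2+7) mod 26 = 9 = J
  R(17) + E(4) = (17+4) mod 26 = 21 = V
  E(4) + H(7) = (4+7) mod 26 = 11 = L
  T(19) + E(4) = (19+4) mod 26 = 23 = X
Ciphertext: ZIJVLX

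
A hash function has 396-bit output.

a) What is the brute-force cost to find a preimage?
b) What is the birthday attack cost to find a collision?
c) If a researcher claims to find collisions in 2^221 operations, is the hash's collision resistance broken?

Step 1: Preimage resistance requires brute-force of 2^396 operations.
Step 2: Collision resistance (birthday bound) = 2^(396/2) = 2^198.
Step 3: The claimed attack costs 2^221 operations.
Step 4: Since 2^221 >= 2^198, the claimed attack is no faster than the generic birthday attack, so this does not break collision resistance.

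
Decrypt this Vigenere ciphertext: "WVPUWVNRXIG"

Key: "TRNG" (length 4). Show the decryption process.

Step 1: Key 'TRNG' has length 4. Extended key: TRNGTRNGTRN
Step 2: Decrypt each position:
  W(22) - T(19) = 3 = D
  V(21) - R(17) = 4 = E
  P(15) - N(13) = 2 = C
  U(20) - G(6) = 14 = O
  W(22) - T(19) = 3 = D
  V(21) - R(17) = 4 = E
  N(13) - N(13) = 0 = A
  R(17) - G(6) = 11 = L
  X(23) - T(19) = 4 = E
  I(8) - R(17) = 17 = R
  G(6) - N(13) = 19 = T
Plaintext: DECODEALERT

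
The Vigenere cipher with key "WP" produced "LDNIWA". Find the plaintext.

Step 1: Extend key: WPWPWP
Step 2: Decrypt each letter (c - k) mod 26:
  L(11) - W(22) = (11-22) mod 26 = 15 = P
  D(3) - P(15) = (3-15) mod 26 = 14 = O
  N(13) - W(22) = (13-22) mod 26 = 17 = R
  I(8) - P(15) = (8-15) mod 26 = 19 = T
  W(22) - W(22) = (22-22) mod 26 = 0 = A
  A(0) - P(15) = (0-15) mod 26 = 11 = L
Plaintext: PORTAL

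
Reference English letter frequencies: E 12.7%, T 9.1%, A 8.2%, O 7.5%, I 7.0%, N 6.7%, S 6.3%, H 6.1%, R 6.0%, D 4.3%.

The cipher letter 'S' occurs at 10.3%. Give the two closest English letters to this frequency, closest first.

Step 1: Observed frequency of 'S' is 10.3%.
Step 2: Compute distances to each reference frequency and sort:
  T (9.1%): difference = 1.2% <-- BEST
  A (8.2%): difference = 2.1% <-- RUNNER-UP
  E (12.7%): difference = 2.4%
  O (7.5%): difference = 2.8%
  I (7.0%): difference = 3.3%
Step 3: Most likely is 'T' (9.1%, diff 1.2%); second most likely is 'A' (8.2%, diff 2.1%).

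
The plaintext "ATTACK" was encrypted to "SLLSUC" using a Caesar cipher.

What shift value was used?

Step 1: Compare first letters: A (position 0) -> S (position 18).
Step 2: Shift = (18 - 0) mod 26 = 18.
The shift value is 18.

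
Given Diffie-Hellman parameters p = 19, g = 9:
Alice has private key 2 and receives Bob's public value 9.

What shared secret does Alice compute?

Step 1: s = B^a mod p = 9^2 mod 19.
  9^1 mod 19 = 9
  9^2 mod 19 = (9 * 9) mod 19 = 5
Result: shared secret = 5.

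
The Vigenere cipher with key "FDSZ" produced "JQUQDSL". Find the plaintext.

Step 1: Extend key: FDSZFDS
Step 2: Decrypt each letter (c - k) mod 26:
  J(9) - F(5) = (9-5) mod 26 = 4 = E
  Q(16) - D(3) = (16-3) mod 26 = 13 = N
  U(20) - S(18) = (20-18) mod 26 = 2 = C
  Q(16) - Z(25) = (16-25) mod 26 = 17 = R
  D(3) - F(5) = (3-5) mod 26 = 24 = Y
  S(18) - D(3) = (18-3) mod 26 = 15 = P
  L(11) - S(18) = (11-18) mod 26 = 19 = T
Plaintext: ENCRYPT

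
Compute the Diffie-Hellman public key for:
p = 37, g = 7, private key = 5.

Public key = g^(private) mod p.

Step 1: A = g^a mod p = 7^5 mod 37.
  7^1 mod 37 = 7
  7^2 mod 37 = (7 * 7) mod 37 = 12
  7^3 mod 37 = (12 * 7) mod 37 = 10
  7^4 mod 37 = (10 * 7) mod 37 = 33
  7^5 mod 37 = (33 * 7) mod 37 = 9
Result: A = 9.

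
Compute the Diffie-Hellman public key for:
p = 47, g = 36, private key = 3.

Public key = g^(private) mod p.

Step 1: A = g^a mod p = 36^3 mod 47.
  36^1 mod 47 = 36
  36^2 mod 47 = (36 * 36) mod 47 = 27
  36^3 mod 47 = (27 * 36) mod 47 = 32
Result: A = 32.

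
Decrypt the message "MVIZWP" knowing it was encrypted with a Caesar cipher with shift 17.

Step 1: Reverse the shift by subtracting 17 from each letter position.
  M (position 12) -> position (12-17) mod 26 = 21 -> V
  V (position 21) -> position (21-17) mod 26 = 4 -> E
  I (position 8) -> position (8-17) mod 26 = 17 -> R
  Z (position 25) -> position (25-17) mod 26 = 8 -> I
  W (position 22) -> position (22-17) mod 26 = 5 -> F
  P (position 15) -> position (15-17) mod 26 = 24 -> Y
Decrypted message: VERIFY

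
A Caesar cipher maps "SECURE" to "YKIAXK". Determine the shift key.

Step 1: Compare first letters: S (position 18) -> Y (position 24).
Step 2: Shift = (24 - 18) mod 26 = 6.
The shift value is 6.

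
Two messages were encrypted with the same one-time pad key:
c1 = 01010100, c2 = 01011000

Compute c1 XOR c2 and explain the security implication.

Step 1: c1 XOR c2 = (m1 XOR k) XOR (m2 XOR k).
Step 2: By XOR associativity/commutativity: = m1 XOR m2 XOR k XOR k = m1 XOR m2.
Step 3: 01010100 XOR 01011000 = 00001100 = 12.
Step 4: The key cancels out! An attacker learns m1 XOR m2 = 12, revealing the relationship between plaintexts.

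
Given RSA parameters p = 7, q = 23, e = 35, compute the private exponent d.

Step 1: n = 7 * 23 = 161.
Step 2: phi(n) = 6 * 22 = 132.
Step 3: Find d such that 35 * d = 1 (mod 132).
Step 4: d = 35^(-1) mod 132 = 83.
Verification: 35 * 83 = 2905 = 22 * 132 + 1.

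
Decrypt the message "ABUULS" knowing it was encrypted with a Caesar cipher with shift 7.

Step 1: Reverse the shift by subtracting 7 from each letter position.
  A (position 0) -> position (0-7) mod 26 = 19 -> T
  B (position 1) -> position (1-7) mod 26 = 20 -> U
  U (position 20) -> position (20-7) mod 26 = 13 -> N
  U (position 20) -> position (20-7) mod 26 = 13 -> N
  L (position 11) -> position (11-7) mod 26 = 4 -> E
  S (position 18) -> position (18-7) mod 26 = 11 -> L
Decrypted message: TUNNEL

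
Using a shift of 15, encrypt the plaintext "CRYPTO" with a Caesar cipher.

Step 1: For each letter, shift forward by 15 positions (mod 26).
  C (position 2) -> position (2+15) mod 26 = 17 -> R
  R (position 17) -> position (17+15) mod 26 = 6 -> G
  Y (position 24) -> position (24+15) mod 26 = 13 -> N
  P (position 15) -> position (15+15) mod 26 = 4 -> E
  T (position 19) -> position (19+15) mod 26 = 8 -> I
  O (position 14) -> position (14+15) mod 26 = 3 -> D
Result: RGNEID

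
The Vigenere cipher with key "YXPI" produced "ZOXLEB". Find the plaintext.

Step 1: Extend key: YXPIYX
Step 2: Decrypt each letter (c - k) mod 26:
  Z(25) - Y(24) = (25-24) mod 26 = 1 = B
  O(14) - X(23) = (14-23) mod 26 = 17 = R
  X(23) - P(15) = (23-15) mod 26 = 8 = I
  L(11) - I(8) = (11-8) mod 26 = 3 = D
  E(4) - Y(24) = (4-24) mod 26 = 6 = G
  B(1) - X(23) = (1-23) mod 26 = 4 = E
Plaintext: BRIDGE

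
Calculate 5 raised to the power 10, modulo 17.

Step 1: Compute 5^10 mod 17 step by step, reducing modulo 17 at each step.
  5^1 mod 17 = 5
  5^2 mod 17 = (5 * 5) mod 17 = 8
  5^3 mod 17 = (8 * 5) mod 17 = 6
  5^4 mod 17 = (6 * 5) mod 17 = 13
  5^5 mod 17 = (13 * 5) mod 17 = 14
  5^6 mod 17 = (14 * 5) mod 17 = 2
  5^7 mod 17 = (2 * 5) mod 17 = 10
  5^8 mod 17 = (10 * 5) mod 17 = 16
  5^9 mod 17 = (16 * 5) mod 17 = 12
  5^10 mod 17 = (12 * 5) mod 17 = 9
Step 2: Result = 9.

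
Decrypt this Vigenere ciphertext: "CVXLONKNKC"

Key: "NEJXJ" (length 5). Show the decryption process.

Step 1: Key 'NEJXJ' has length 5. Extended key: NEJXJNEJXJ
Step 2: Decrypt each position:
  C(2) - N(13) = 15 = P
  V(21) - E(4) = 17 = R
  X(23) - J(9) = 14 = O
  L(11) - X(23) = 14 = O
  O(14) - J(9) = 5 = F
  N(13) - N(13) = 0 = A
  K(10) - E(4) = 6 = G
  N(13) - J(9) = 4 = E
  K(10) - X(23) = 13 = N
  C(2) - J(9) = 19 = T
Plaintext: PROOFAGENT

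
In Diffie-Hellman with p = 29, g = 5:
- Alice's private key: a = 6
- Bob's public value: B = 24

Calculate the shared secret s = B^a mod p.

Step 1: s = B^a mod p = 24^6 mod 29.
  24^1 mod 29 = 24
  24^2 mod 29 = (24 * 24) mod 29 = 25
  24^3 mod 29 = (25 * 24) mod 29 = 20
  24^4 mod 29 = (20 * 24) mod 29 = 16
  24^5 mod 29 = (16 * 24) mod 29 = 7
  24^6 mod 29 = (7 * 24) mod 29 = 23
Result: shared secret = 23.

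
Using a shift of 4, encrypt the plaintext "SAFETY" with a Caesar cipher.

Step 1: For each letter, shift forward by 4 positions (mod 26).
  S (position 18) -> position (18+4) mod 26 = 22 -> W
  A (position 0) -> position (0+4) mod 26 = 4 -> E
  F (position 5) -> position (5+4) mod 26 = 9 -> J
  E (position 4) -> position (4+4) mod 26 = 8 -> I
  T (position 19) -> position (19+4) mod 26 = 23 -> X
  Y (position 24) -> position (24+4) mod 26 = 2 -> C
Result: WEJIXC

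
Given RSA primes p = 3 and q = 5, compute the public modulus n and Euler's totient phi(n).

Step 1: n = p * q = 3 * 5 = 15.
Step 2: phi(n) = (p-1)(q-1) = 2 * 4 = 8.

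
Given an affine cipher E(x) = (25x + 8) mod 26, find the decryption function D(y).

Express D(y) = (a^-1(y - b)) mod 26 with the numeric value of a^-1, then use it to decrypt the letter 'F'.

Step 1: Find a^-1, the modular inverse of 25 mod 26.
Step 2: We need 25 * a^-1 = 1 (mod 26).
Step 3: 25 * 25 = 625 = 24 * 26 + 1, so a^-1 = 25.
Step 4: D(y) = 25(y - 8) mod 26.
Step 5: Apply to 'F' (y = 5): D(5) = 25 * (5 - 8) mod 26 = 25 * -3 mod 26 = 3 -> 'D'.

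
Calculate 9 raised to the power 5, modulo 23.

Step 1: Compute 9^5 mod 23 step by step, reducing modulo 23 at each step.
  9^1 mod 23 = 9
  9^2 mod 23 = (9 * 9) mod 23 = 12
  9^3 mod 23 = (12 * 9) mod 23 = 16
  9^4 mod 23 = (16 * 9) mod 23 = 6
  9^5 mod 23 = (6 * 9) mod 23 = 8
Step 2: Result = 8.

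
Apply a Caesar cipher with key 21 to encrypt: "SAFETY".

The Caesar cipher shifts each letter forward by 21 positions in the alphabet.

Step 1: For each letter, shift forward by 21 positions (mod 26).
  S (position 18) -> position (18+21) mod 26 = 13 -> N
  A (position 0) -> position (0+21) mod 26 = 21 -> V
  F (position 5) -> position (5+21) mod 26 = 0 -> A
  E (position 4) -> position (4+21) mod 26 = 25 -> Z
  T (position 19) -> position (19+21) mod 26 = 14 -> O
  Y (position 24) -> position (24+21) mod 26 = 19 -> T
Result: NVAZOT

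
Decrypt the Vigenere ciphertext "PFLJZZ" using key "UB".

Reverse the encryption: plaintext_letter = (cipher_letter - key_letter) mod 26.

Step 1: Extend key: UBUBUB
Step 2: Decrypt each letter (c - k) mod 26:
  P(15) - U(20) = (15-20) mod 26 = 21 = V
  F(5) - B(1) = (5-1) mod 26 = 4 = E
  L(11) - U(20) = (11-20) mod 26 = 17 = R
  J(9) - B(1) = (9-1) mod 26 = 8 = I
  Z(25) - U(20) = (25-20) mod 26 = 5 = F
  Z(25) - B(1) = (25-1) mod 26 = 24 = Y
Plaintext: VERIFY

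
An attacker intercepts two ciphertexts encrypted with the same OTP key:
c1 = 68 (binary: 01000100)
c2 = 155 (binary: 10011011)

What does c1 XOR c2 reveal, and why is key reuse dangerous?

Step 1: c1 XOR c2 = (m1 XOR k) XOR (m2 XOR k).
Step 2: By XOR associativity/commutativity: = m1 XOR m2 XOR k XOR k = m1 XOR m2.
Step 3: 01000100 XOR 10011011 = 11011111 = 223.
Step 4: The key cancels out! An attacker learns m1 XOR m2 = 223, revealing the relationship between plaintexts.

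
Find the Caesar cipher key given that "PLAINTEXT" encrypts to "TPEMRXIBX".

Step 1: Compare first letters: P (position 15) -> T (position 19).
Step 2: Shift = (19 - 15) mod 26 = 4.
The shift value is 4.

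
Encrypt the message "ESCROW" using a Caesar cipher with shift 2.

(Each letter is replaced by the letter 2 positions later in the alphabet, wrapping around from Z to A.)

Step 1: For each letter, shift forward by 2 positions (mod 26).
  E (position 4) -> position (4+2) mod 26 = 6 -> G
  S (position 18) -> position (18+2) mod 26 = 20 -> U
  C (position 2) -> position (2+2) mod 26 = 4 -> E
  R (position 17) -> position (17+2) mod 26 = 19 -> T
  O (position 14) -> position (14+2) mod 26 = 16 -> Q
  W (position 22) -> position (22+2) mod 26 = 24 -> Y
Result: GUETQY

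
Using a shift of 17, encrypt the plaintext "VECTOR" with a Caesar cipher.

Step 1: For each letter, shift forward by 17 positions (mod 26).
  V (position 21) -> position (21+17) mod 26 = 12 -> M
  E (position 4) -> position (4+17) mod 26 = 21 -> V
  C (position 2) -> position (2+17) mod 26 = 19 -> T
  T (position 19) -> position (19+17) mod 26 = 10 -> K
  O (position 14) -> position (14+17) mod 26 = 5 -> F
  R (position 17) -> position (17+17) mod 26 = 8 -> I
Result: MVTKFI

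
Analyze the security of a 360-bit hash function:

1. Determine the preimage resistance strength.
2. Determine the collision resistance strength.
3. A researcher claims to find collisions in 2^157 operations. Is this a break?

Step 1: Preimage resistance requires brute-force of 2^360 operations.
Step 2: Collision resistance (birthday bound) = 2^(360/2) = 2^180.
Step 3: The claimed attack costs 2^157 operations.
Step 4: Since 2^157 < 2^180, the claimed attack beats the generic birthday bound, so collision resistance is broken.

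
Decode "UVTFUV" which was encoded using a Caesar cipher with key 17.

Step 1: Reverse the shift by subtracting 17 from each letter position.
  U (position 20) -> position (20-17) mod 26 = 3 -> D
  V (position 21) -> position (21-17) mod 26 = 4 -> E
  T (position 19) -> position (19-17) mod 26 = 2 -> C
  F (position 5) -> position (5-17) mod 26 = 14 -> O
  U (position 20) -> position (20-17) mod 26 = 3 -> D
  V (position 21) -> position (21-17) mod 26 = 4 -> E
Decrypted message: DECODE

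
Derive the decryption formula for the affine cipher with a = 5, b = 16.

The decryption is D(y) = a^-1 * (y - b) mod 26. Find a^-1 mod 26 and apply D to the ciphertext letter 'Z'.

Step 1: Find a^-1, the modular inverse of 5 mod 26.
Step 2: We need 5 * a^-1 = 1 (mod 26).
Step 3: 5 * 21 = 105 = 4 * 26 + 1, so a^-1 = 21.
Step 4: D(y) = 21(y - 16) mod 26.
Step 5: Apply to 'Z' (y = 25): D(25) = 21 * (25 - 16) mod 26 = 21 * 9 mod 26 = 7 -> 'H'.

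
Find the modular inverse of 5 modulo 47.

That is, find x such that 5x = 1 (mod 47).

Step 1: We need x such that 5 * x = 1 (mod 47).
Step 2: Using the extended Euclidean algorithm or trial:
  5 * 19 = 95 = 2 * 47 + 1.
Step 3: Since 95 mod 47 = 1, the inverse is x = 19.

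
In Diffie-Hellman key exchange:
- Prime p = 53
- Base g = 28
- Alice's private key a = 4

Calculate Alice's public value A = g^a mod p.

Step 1: A = g^a mod p = 28^4 mod 53.
  28^1 mod 53 = 28
  28^2 mod 53 = (28 * 28) mod 53 = 42
  28^3 mod 53 = (42 * 28) mod 53 = 10
  28^4 mod 53 = (10 * 28) mod 53 = 15
Result: A = 15.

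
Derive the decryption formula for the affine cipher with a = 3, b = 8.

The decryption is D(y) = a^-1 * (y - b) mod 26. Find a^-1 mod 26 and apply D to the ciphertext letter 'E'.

Step 1: Find a^-1, the modular inverse of 3 mod 26.
Step 2: We need 3 * a^-1 = 1 (mod 26).
Step 3: 3 * 9 = 27 = 1 * 26 + 1, so a^-1 = 9.
Step 4: D(y) = 9(y - 8) mod 26.
Step 5: Apply to 'E' (y = 4): D(4) = 9 * (4 - 8) mod 26 = 9 * -4 mod 26 = 16 -> 'Q'.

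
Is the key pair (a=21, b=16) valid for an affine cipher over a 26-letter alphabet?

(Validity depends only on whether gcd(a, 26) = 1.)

Step 1: Compute gcd(21, 26).
Step 2: gcd(21, 26) = 1.
Since gcd = 1, 21 is coprime with 26, so it is a valid key.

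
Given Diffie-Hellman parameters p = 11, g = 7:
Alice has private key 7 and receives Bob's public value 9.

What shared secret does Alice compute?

Step 1: s = B^a mod p = 9^7 mod 11.
  9^1 mod 11 = 9
  9^2 mod 11 = (9 * 9) mod 11 = 4
  9^3 mod 11 = (4 * 9) mod 11 = 3
  9^4 mod 11 = (3 * 9) mod 11 = 5
  9^5 mod 11 = (5 * 9) mod 11 = 1
  9^6 mod 11 = (1 * 9) mod 11 = 9
  9^7 mod 11 = (9 * 9) mod 11 = 4
Result: shared secret = 4.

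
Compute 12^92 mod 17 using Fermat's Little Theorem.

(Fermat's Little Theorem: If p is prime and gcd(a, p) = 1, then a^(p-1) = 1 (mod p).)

Step 1: Since 17 is prime, by Fermat's Little Theorem: 12^16 = 1 (mod 17).
Step 2: Reduce exponent: 92 mod 16 = 12.
Step 3: So 12^92 = 12^12 (mod 17).
Step 4: 12^12 mod 17 = 4.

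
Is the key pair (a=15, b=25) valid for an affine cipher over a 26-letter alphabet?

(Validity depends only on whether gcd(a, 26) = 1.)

Step 1: Compute gcd(15, 26).
Step 2: gcd(15, 26) = 1.
Since gcd = 1, 15 is coprime with 26, so it is a valid key.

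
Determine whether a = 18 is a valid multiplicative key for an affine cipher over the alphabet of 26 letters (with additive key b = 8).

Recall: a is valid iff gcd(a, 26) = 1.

Step 1: Compute gcd(18, 26).
Step 2: gcd(18, 26) = 2.
Since gcd = 2 != 1, 18 shares a common factor with 26, so it cannot be used.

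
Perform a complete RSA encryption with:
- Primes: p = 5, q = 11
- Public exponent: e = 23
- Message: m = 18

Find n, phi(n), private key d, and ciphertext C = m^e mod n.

Step 1: n = 5 * 11 = 55.
Step 2: phi(n) = (5-1)(11-1) = 4 * 10 = 40.
Step 3: Find d = 23^(-1) mod 40 = 7.
  Verify: 23 * 7 = 161 = 1 (mod 40).
Step 4: C = 18^23 mod 55 = 2.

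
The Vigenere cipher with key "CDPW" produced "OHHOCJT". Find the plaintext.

Step 1: Extend key: CDPWCDP
Step 2: Decrypt each letter (c - k) mod 26:
  O(14) - C(2) = (14-2) mod 26 = 12 = M
  H(7) - D(3) = (7-3) mod 26 = 4 = E
  H(7) - P(15) = (7-15) mod 26 = 18 = S
  O(14) - W(22) = (14-22) mod 26 = 18 = S
  C(2) - C(2) = (2-2) mod 26 = 0 = A
  J(9) - D(3) = (9-3) mod 26 = 6 = G
  T(19) - P(15) = (19-15) mod 26 = 4 = E
Plaintext: MESSAGE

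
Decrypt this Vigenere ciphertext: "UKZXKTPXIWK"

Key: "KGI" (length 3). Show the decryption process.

Step 1: Key 'KGI' has length 3. Extended key: KGIKGIKGIKG
Step 2: Decrypt each position:
  U(20) - K(10) = 10 = K
  K(10) - G(6) = 4 = E
  Z(25) - I(8) = 17 = R
  X(23) - K(10) = 13 = N
  K(10) - G(6) = 4 = E
  T(19) - I(8) = 11 = L
  P(15) - K(10) = 5 = F
  X(23) - G(6) = 17 = R
  I(8) - I(8) = 0 = A
  W(22) - K(10) = 12 = M
  K(10) - G(6) = 4 = E
Plaintext: KERNELFRAME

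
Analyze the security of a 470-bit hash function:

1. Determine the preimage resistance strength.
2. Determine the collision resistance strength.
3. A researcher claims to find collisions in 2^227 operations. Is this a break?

Step 1: Preimage resistance requires brute-force of 2^470 operations.
Step 2: Collision resistance (birthday bound) = 2^(470/2) = 2^235.
Step 3: The claimed attack costs 2^227 operations.
Step 4: Since 2^227 < 2^235, the claimed attack beats the generic birthday bound, so collision resistance is broken.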